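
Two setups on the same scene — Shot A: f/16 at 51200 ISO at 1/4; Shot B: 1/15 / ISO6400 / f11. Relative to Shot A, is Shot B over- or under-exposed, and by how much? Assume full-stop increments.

Aperture: f/16 → f/11 — 1 stop larger aperture (brighter).
Shutter speed: 1/4 → 1/8 → 1/15 — 2 stops faster (darker).
ISO: 51200 → 25600 → 12800 → 6400 — 3 stops lower (darker).
Net: +1 −2 −3 = −4 stops.

4 stops darker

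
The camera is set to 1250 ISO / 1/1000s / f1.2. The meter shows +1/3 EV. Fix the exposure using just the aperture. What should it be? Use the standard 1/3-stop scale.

Overexposed by 1/3 stop → need 1/3 stop darker.
Aperture: f/1.2 → f/1.4.

f/1.4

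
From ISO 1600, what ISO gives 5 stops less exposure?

ISO 50

ISO: 1600 → 800 → 400 → 200 → 100 → 50 — 5 stops lower (darker).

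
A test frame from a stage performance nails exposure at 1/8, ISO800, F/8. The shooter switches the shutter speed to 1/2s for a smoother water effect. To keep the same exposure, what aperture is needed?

Shutter speed: 1/8 → 1/4 → 1/2 — 2 stops longer (brighter).
Need 2 stops darker from the aperture: f/8 → f/11 → f/16.

f/16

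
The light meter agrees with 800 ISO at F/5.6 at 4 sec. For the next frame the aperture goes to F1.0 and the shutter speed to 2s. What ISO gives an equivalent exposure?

ISO 50

Aperture: f/5.6 → f/4 → f/2.8 → f/2 → f/1.4 → f/1.0 — 5 stops wider (brighter).
Shutter speed: 4 → 2 — 1 stop faster (darker).
Net change so far: 4 stops brighter. Offset with the ISO: 800 → 400 → 200 → 100 → 50.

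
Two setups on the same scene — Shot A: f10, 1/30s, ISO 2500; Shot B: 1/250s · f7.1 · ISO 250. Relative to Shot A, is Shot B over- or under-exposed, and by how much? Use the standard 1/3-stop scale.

Aperture: f/10 → f/9 → f/8 → f/7.1 — 1 stop wider (brighter).
Shutter speed: 1/30 → 1/40 → 1/50 → 1/60 → 1/80 → 1/100 → 1/125 → 1/160 → 1/200 → 1/250 — 3 stops shorter (darker).
ISO: 2500 → 2000 → 1600 → 1250 → 1000 → 800 → 640 → 500 → 400 → 320 → 250 — 3 1/3 stops lower (darker).
Net: +1 −3 −3 1/3 = −5 1/3 stops.

5 1/3 stops darker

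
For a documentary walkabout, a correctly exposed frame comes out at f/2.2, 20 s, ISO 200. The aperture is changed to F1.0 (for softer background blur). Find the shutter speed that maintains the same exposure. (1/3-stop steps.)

4 s

Aperture: f/2.2 → f/2 → f/1.8 → f/1.6 → f/1.4 → f/1.2 → f/1.1 → f/1.0 — 2 1/3 stops opened up (brighter).
Need 2 1/3 stops darker from the shutter speed: 20 → 15 → 13 → 10 → 8 → 6 → 5 → 4.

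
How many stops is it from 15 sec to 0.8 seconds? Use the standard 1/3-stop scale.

4 1/3 stops

15 → 13 → 10 → 8 → 6 → 5 → 4 → 3.2 → 2.5 → 2 → 1.6 → 1.3 → 1 → 0.8 — count the steps: 13 third-stops = 4 1/3 stops.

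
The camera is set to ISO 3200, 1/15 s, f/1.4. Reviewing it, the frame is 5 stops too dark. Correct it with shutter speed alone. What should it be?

Underexposed by 5 stops → need 5 stops brighter.
Shutter speed: 1/15 → 1/8 → 1/4 → 1/2 → 1 → 2.

2 s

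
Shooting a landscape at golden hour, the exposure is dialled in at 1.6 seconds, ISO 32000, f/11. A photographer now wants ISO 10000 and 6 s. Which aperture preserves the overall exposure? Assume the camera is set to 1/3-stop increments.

ISO: 32000 → 25600 → 20000 → 16000 → 12800 → 10000 — 1 2/3 stops dropped (darker).
Shutter speed: 1.6 → 2 → 2.5 → 3.2 → 4 → 5 → 6 — 2 stops longer (brighter).
Net change so far: 1/3 stop brighter. Offset with the aperture: f/11 → f/13.

f/13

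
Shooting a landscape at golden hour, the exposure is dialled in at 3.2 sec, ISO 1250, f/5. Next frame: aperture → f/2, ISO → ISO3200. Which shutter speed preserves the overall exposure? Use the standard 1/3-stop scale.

Aperture: f/5 → f/4.5 → f/4 → f/3.5 → f/3.2 → f/2.8 → f/2.5 → f/2.2 → f/2 — 2 2/3 stops larger aperture (brighter).
ISO: 1250 → 1600 → 2000 → 2500 → 3200 — 1 1/3 stops raised (brighter).
Net change so far: 4 stops brighter. Offset with the shutter speed: 3.2 → 2.5 → 2 → 1.6 → 1.3 → 1 → 0.8 → 0.6 → 0.5 → 0.4 → 0.3 → 1/4 → 1/5.

1/5s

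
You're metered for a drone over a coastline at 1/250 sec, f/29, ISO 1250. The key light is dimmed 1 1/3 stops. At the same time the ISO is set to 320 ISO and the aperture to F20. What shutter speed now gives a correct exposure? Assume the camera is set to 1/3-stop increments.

1/50s

Scene light: 1 1/3 stops darker.
ISO: 1250 → 1000 → 800 → 640 → 500 → 400 → 320 — 2 stops dropped (darker).
Aperture: f/29 → f/25 → f/22 → f/20 — 1 stop larger aperture (brighter).
Net so far: 2 1/3 stops darker. Shutter speed: 1/250 → 1/200 → 1/160 → 1/125 → 1/100 → 1/80 → 1/60 → 1/50.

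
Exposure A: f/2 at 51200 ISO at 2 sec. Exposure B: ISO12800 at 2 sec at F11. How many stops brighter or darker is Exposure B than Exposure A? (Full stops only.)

7 stops darker

Aperture: f/2 → f/2.8 → f/4 → f/5.6 → f/8 → f/11 — 5 stops smaller aperture (darker).
Shutter speed: unchanged.
ISO: 51200 → 25600 → 12800 — 2 stops dropped (darker).
Net: −5 −2 = −7 stops.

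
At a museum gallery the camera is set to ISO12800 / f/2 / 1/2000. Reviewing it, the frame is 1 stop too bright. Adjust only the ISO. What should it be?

Overexposed by 1 stop → need 1 stop darker.
ISO: 12800 → 6400.

ISO 6400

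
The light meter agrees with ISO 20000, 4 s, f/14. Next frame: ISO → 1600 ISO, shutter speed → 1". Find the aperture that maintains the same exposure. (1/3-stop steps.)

f/2

ISO: 20000 → 16000 → 12800 → 10000 → 8000 → 6400 → 5000 → 4000 → 3200 → 2500 → 2000 → 1600 — 3 2/3 stops lower (darker).
Shutter speed: 4 → 3.2 → 2.5 → 2 → 1.6 → 1.3 → 1 — 2 stops shorter (darker).
Net change so far: 5 2/3 stops darker. Offset with the aperture: f/14 → f/13 → f/11 → f/10 → f/9 → f/8 → f/7.1 → f/6.3 → f/5.6 → f/5 → f/4.5 → f/4 → f/3.5 → f/3.2 → f/2.8 → f/2.5 → f/2.2 → f/2.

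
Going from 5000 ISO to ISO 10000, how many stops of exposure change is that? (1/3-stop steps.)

1 stop

5000 → 6400 → 8000 → 10000 — count the steps: 3 third-stops = 1 stop.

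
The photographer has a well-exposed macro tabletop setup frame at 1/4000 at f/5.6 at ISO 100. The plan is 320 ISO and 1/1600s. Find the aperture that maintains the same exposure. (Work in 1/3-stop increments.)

ISO: 100 → 125 → 160 → 200 → 250 → 320 — 1 2/3 stops raised (brighter).
Shutter speed: 1/4000 → 1/3200 → 1/2500 → 1/2000 → 1/1600 — 1 1/3 stops slower (brighter).
Net change so far: 3 stops brighter. Offset with the aperture: f/5.6 → f/6.3 → f/7.1 → f/8 → f/9 → f/10 → f/11 → f/13 → f/14 → f/16.

f/16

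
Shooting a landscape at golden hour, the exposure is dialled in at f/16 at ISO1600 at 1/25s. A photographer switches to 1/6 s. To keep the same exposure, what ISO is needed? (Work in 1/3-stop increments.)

ISO 400

Shutter speed: 1/25 → 1/20 → 1/15 → 1/13 → 1/10 → 1/8 → 1/6 — 2 stops slower (brighter).
Need 2 stops darker from the ISO: 1600 → 1250 → 1000 → 800 → 640 → 500 → 400.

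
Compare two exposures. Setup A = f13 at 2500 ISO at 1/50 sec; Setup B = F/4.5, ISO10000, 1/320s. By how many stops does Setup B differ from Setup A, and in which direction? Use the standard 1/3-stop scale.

2 1/3 stops brighter

Aperture: f/13 → f/11 → f/10 → f/9 → f/8 → f/7.1 → f/6.3 → f/5.6 → f/5 → f/4.5 — 3 stops opened up (brighter).
Shutter speed: 1/50 → 1/60 → 1/80 → 1/100 → 1/125 → 1/160 → 1/200 → 1/250 → 1/320 — 2 2/3 stops shorter (darker).
ISO: 2500 → 3200 → 4000 → 5000 → 6400 → 8000 → 10000 — 2 stops higher (brighter).
Net: +3 −2 2/3 +2 = +2 1/3 stops.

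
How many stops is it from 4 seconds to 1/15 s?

4 → 2 → 1 → 1/2 → 1/4 → 1/8 → 1/15 — count the steps: 6 stops.

6 stops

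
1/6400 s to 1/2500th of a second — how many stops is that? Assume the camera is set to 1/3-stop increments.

1 1/3 stops

1/6400 → 1/5000 → 1/4000 → 1/3200 → 1/2500 — count the steps: 4 third-stops = 1 1/3 stops.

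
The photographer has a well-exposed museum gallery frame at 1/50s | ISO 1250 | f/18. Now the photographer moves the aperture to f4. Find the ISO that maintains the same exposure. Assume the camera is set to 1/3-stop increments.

Aperture: f/18 → f/16 → f/14 → f/13 → f/11 → f/10 → f/9 → f/8 → f/7.1 → f/6.3 → f/5.6 → f/5 → f/4.5 → f/4 — 4 1/3 stops opened up (brighter).
Need 4 1/3 stops darker from the ISO: 1250 → 1000 → 800 → 640 → 500 → 400 → 320 → 250 → 200 → 160 → 125 → 100 → 80 → 64.

ISO 64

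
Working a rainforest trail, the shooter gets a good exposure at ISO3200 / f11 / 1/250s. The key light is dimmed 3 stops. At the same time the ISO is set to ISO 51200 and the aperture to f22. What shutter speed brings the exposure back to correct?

1/125s

Scene light: 3 stops darker.
ISO: 3200 → 6400 → 12800 → 25600 → 51200 — 4 stops raised (brighter).
Aperture: f/11 → f/16 → f/22 — 2 stops narrower (darker).
Net so far: 1 stop darker. Shutter speed: 1/250 → 1/125.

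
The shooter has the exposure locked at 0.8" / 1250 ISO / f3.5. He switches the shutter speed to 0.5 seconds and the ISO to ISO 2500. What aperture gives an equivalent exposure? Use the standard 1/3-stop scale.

f/4

Shutter speed: 0.8 → 0.6 → 0.5 — 2/3 stop faster (darker).
ISO: 1250 → 1600 → 2000 → 2500 — 1 stop higher (brighter).
Net change so far: 1/3 stop brighter. Offset with the aperture: f/3.5 → f/4.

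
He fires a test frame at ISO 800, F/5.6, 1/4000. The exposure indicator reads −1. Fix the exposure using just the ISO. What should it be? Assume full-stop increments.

Underexposed by 1 stop → need 1 stop brighter.
ISO: 800 → 1600.

ISO 1600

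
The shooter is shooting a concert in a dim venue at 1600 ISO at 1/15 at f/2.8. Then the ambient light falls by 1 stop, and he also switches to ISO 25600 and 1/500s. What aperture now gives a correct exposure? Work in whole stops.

f/1.4

Scene light: 1 stop darker.
ISO: 1600 → 3200 → 6400 → 12800 → 25600 — 4 stops higher (brighter).
Shutter speed: 1/15 → 1/30 → 1/60 → 1/125 → 1/250 → 1/500 — 5 stops shorter (darker).
Net so far: 2 stops darker. Aperture: f/2.8 → f/2 → f/1.4.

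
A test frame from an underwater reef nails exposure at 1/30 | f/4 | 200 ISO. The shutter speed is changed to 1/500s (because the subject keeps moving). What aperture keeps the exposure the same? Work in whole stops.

Shutter speed: 1/30 → 1/60 → 1/125 → 1/250 → 1/500 — 4 stops shorter (darker).
Need 4 stops brighter from the aperture: f/4 → f/2.8 → f/2 → f/1.4 → f/1.0.

f/1.0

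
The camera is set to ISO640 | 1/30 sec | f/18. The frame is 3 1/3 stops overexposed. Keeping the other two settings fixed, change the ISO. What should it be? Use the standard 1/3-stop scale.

ISO 64

Overexposed by 3 1/3 stops → need 3 1/3 stops darker.
ISO: 640 → 500 → 400 → 320 → 250 → 200 → 160 → 125 → 100 → 80 → 64.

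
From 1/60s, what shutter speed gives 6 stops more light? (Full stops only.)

1 s

Shutter speed: 1/60 → 1/30 → 1/15 → 1/8 → 1/4 → 1/2 → 1 — 6 stops longer (brighter).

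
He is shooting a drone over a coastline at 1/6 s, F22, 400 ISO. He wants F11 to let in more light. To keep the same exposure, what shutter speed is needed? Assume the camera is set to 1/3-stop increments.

Aperture: f/22 → f/20 → f/18 → f/16 → f/14 → f/13 → f/11 — 2 stops opened up (brighter).
Need 2 stops darker from the shutter speed: 1/6 → 1/8 → 1/10 → 1/13 → 1/15 → 1/20 → 1/25.

1/25s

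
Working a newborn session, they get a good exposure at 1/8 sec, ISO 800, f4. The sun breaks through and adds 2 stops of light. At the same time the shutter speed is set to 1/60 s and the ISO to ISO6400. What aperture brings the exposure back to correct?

Scene light: 2 stops brighter.
Shutter speed: 1/8 → 1/15 → 1/30 → 1/60 — 3 stops shorter (darker).
ISO: 800 → 1600 → 3200 → 6400 — 3 stops higher (brighter).
Net so far: 2 stops brighter. Aperture: f/4 → f/5.6 → f/8.

f/8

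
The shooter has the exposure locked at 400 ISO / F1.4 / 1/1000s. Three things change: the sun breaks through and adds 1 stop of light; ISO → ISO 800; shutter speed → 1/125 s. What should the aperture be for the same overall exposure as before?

f/8

Scene light: 1 stop brighter.
ISO: 400 → 800 — 1 stop raised (brighter).
Shutter speed: 1/1000 → 1/500 → 1/250 → 1/125 — 3 stops longer (brighter).
Net so far: 5 stops brighter. Aperture: f/1.4 → f/2 → f/2.8 → f/4 → f/5.6 → f/8.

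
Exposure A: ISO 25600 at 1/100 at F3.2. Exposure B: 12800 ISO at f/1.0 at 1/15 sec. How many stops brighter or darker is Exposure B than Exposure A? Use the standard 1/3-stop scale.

Aperture: f/3.2 → f/2.8 → f/2.5 → f/2.2 → f/2 → f/1.8 → f/1.6 → f/1.4 → f/1.2 → f/1.1 → f/1.0 — 3 1/3 stops larger aperture (brighter).
Shutter speed: 1/100 → 1/80 → 1/60 → 1/50 → 1/40 → 1/30 → 1/25 → 1/20 → 1/15 — 2 2/3 stops slower (brighter).
ISO: 25600 → 20000 → 16000 → 12800 — 1 stop dropped (darker).
Net: +3 1/3 +2 2/3 −1 = +5 stops.

5 stops brighter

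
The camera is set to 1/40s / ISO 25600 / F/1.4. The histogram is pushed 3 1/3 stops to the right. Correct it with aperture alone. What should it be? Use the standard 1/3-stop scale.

Overexposed by 3 1/3 stops → need 3 1/3 stops darker.
Aperture: f/1.4 → f/1.6 → f/1.8 → f/2 → f/2.2 → f/2.5 → f/2.8 → f/3.2 → f/3.5 → f/4 → f/4.5.

f/4.5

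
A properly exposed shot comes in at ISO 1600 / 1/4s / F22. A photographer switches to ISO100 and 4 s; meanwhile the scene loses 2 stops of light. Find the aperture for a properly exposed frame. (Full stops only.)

f/11

Scene light: 2 stops darker.
ISO: 1600 → 800 → 400 → 200 → 100 — 4 stops dropped (darker).
Shutter speed: 1/4 → 1/2 → 1 → 2 → 4 — 4 stops slower (brighter).
Net so far: 2 stops darker. Aperture: f/22 → f/16 → f/11.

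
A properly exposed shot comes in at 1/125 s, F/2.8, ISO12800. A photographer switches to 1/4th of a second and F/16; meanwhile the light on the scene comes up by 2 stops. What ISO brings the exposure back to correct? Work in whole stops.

ISO 3200

Scene light: 2 stops brighter.
Shutter speed: 1/125 → 1/60 → 1/30 → 1/15 → 1/8 → 1/4 — 5 stops longer (brighter).
Aperture: f/2.8 → f/4 → f/5.6 → f/8 → f/11 → f/16 — 5 stops stopped down (darker).
Net so far: 2 stops brighter. ISO: 12800 → 6400 → 3200.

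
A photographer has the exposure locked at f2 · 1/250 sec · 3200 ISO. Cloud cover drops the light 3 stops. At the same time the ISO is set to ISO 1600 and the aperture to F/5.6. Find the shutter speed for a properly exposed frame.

Scene light: 3 stops darker.
ISO: 3200 → 1600 — 1 stop dropped (darker).
Aperture: f/2 → f/2.8 → f/4 → f/5.6 — 3 stops smaller aperture (darker).
Net so far: 7 stops darker. Shutter speed: 1/250 → 1/125 → 1/60 → 1/30 → 1/15 → 1/8 → 1/4 → 1/2.

1/2s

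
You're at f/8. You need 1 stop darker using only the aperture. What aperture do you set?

f/11

Aperture: f/8 → f/11 — 1 stop smaller aperture (darker).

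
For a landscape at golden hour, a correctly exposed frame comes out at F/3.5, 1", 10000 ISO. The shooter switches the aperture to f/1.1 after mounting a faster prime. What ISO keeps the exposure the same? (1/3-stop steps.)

ISO 1000

Aperture: f/3.5 → f/3.2 → f/2.8 → f/2.5 → f/2.2 → f/2 → f/1.8 → f/1.6 → f/1.4 → f/1.2 → f/1.1 — 3 1/3 stops wider (brighter).
Need 3 1/3 stops darker from the ISO: 10000 → 8000 → 6400 → 5000 → 4000 → 3200 → 2500 → 2000 → 1600 → 1250 → 1000.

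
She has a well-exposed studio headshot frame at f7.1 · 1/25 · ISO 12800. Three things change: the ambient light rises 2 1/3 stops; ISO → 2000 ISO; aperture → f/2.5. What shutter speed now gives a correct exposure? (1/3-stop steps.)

1/160s

Scene light: 2 1/3 stops brighter.
ISO: 12800 → 10000 → 8000 → 6400 → 5000 → 4000 → 3200 → 2500 → 2000 — 2 2/3 stops lower (darker).
Aperture: f/7.1 → f/6.3 → f/5.6 → f/5 → f/4.5 → f/4 → f/3.5 → f/3.2 → f/2.8 → f/2.5 — 3 stops wider (brighter).
Net so far: 2 2/3 stops brighter. Shutter speed: 1/25 → 1/30 → 1/40 → 1/50 → 1/60 → 1/80 → 1/100 → 1/125 → 1/160.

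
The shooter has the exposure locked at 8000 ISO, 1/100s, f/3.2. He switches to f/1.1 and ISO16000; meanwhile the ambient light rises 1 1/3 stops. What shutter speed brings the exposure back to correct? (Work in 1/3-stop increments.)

1/4000s

Scene light: 1 1/3 stops brighter.
Aperture: f/3.2 → f/2.8 → f/2.5 → f/2.2 → f/2 → f/1.8 → f/1.6 → f/1.4 → f/1.2 → f/1.1 — 3 stops larger aperture (brighter).
ISO: 8000 → 10000 → 12800 → 16000 — 1 stop raised (brighter).
Net so far: 5 1/3 stops brighter. Shutter speed: 1/100 → 1/125 → 1/160 → 1/200 → 1/250 → 1/320 → 1/400 → 1/500 → 1/640 → 1/800 → 1/1000 → 1/1250 → 1/1600 → 1/2000 → 1/2500 → 1/3200 → 1/4000.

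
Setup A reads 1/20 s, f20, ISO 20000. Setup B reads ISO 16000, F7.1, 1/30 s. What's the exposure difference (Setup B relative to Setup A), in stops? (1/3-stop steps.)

2 stops brighter

Aperture: f/20 → f/18 → f/16 → f/14 → f/13 → f/11 → f/10 → f/9 → f/8 → f/7.1 — 3 stops opened up (brighter).
Shutter speed: 1/20 → 1/25 → 1/30 — 2/3 stop faster (darker).
ISO: 20000 → 16000 — 1/3 stop dropped (darker).
Net: +3 −2/3 −1/3 = +2 stops.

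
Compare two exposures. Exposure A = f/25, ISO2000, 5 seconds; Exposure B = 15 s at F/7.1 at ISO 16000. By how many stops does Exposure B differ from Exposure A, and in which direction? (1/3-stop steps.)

Aperture: f/25 → f/22 → f/20 → f/18 → f/16 → f/14 → f/13 → f/11 → f/10 → f/9 → f/8 → f/7.1 — 3 2/3 stops larger aperture (brighter).
Shutter speed: 5 → 6 → 8 → 10 → 13 → 15 — 1 2/3 stops longer (brighter).
ISO: 2000 → 2500 → 3200 → 4000 → 5000 → 6400 → 8000 → 10000 → 12800 → 16000 — 3 stops higher (brighter).
Net: +3 2/3 +1 2/3 +3 = +8 1/3 stops.

8 1/3 stops brighter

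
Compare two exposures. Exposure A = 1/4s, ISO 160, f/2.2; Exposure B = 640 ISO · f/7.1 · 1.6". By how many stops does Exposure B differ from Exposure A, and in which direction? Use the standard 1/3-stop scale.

Aperture: f/2.2 → f/2.5 → f/2.8 → f/3.2 → f/3.5 → f/4 → f/4.5 → f/5 → f/5.6 → f/6.3 → f/7.1 — 3 1/3 stops narrower (darker).
Shutter speed: 1/4 → 0.3 → 0.4 → 0.5 → 0.6 → 0.8 → 1 → 1.3 → 1.6 — 2 2/3 stops slower (brighter).
ISO: 160 → 200 → 250 → 320 → 400 → 500 → 640 — 2 stops higher (brighter).
Net: −3 1/3 +2 2/3 +2 = +1 1/3 stops.

1 1/3 stops brighter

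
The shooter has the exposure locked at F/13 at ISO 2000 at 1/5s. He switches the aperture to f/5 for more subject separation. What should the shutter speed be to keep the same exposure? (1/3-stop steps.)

Aperture: f/13 → f/11 → f/10 → f/9 → f/8 → f/7.1 → f/6.3 → f/5.6 → f/5 — 2 2/3 stops wider (brighter).
Need 2 2/3 stops darker from the shutter speed: 1/5 → 1/6 → 1/8 → 1/10 → 1/13 → 1/15 → 1/20 → 1/25 → 1/30.

1/30s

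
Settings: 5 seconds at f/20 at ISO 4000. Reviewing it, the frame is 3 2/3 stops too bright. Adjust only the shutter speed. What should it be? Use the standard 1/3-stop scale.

0.4 s

Overexposed by 3 2/3 stops → need 3 2/3 stops darker.
Shutter speed: 5 → 4 → 3.2 → 2.5 → 2 → 1.6 → 1.3 → 1 → 0.8 → 0.6 → 0.5 → 0.4.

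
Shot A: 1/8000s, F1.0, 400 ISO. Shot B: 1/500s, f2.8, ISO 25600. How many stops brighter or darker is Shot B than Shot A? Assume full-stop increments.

Aperture: f/1.0 → f/1.4 → f/2 → f/2.8 — 3 stops narrower (darker).
Shutter speed: 1/8000 → 1/4000 → 1/2000 → 1/1000 → 1/500 — 4 stops longer (brighter).
ISO: 400 → 800 → 1600 → 3200 → 6400 → 12800 → 25600 — 6 stops higher (brighter).
Net: −3 +4 +6 = +7 stops.

7 stops brighter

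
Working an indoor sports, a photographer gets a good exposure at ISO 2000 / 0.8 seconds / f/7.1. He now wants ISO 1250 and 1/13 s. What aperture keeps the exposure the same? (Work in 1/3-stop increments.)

f/1.8

ISO: 2000 → 1600 → 1250 — 2/3 stop dropped (darker).
Shutter speed: 0.8 → 0.6 → 0.5 → 0.4 → 0.3 → 1/4 → 1/5 → 1/6 → 1/8 → 1/10 → 1/13 — 3 1/3 stops faster (darker).
Net change so far: 4 stops darker. Offset with the aperture: f/7.1 → f/6.3 → f/5.6 → f/5 → f/4.5 → f/4 → f/3.5 → f/3.2 → f/2.8 → f/2.5 → f/2.2 → f/2 → f/1.8.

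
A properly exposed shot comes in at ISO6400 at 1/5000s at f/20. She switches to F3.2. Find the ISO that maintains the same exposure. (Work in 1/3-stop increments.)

ISO 160

Aperture: f/20 → f/18 → f/16 → f/14 → f/13 → f/11 → f/10 → f/9 → f/8 → f/7.1 → f/6.3 → f/5.6 → f/5 → f/4.5 → f/4 → f/3.5 → f/3.2 — 5 1/3 stops larger aperture (brighter).
Need 5 1/3 stops darker from the ISO: 6400 → 5000 → 4000 → 3200 → 2500 → 2000 → 1600 → 1250 → 1000 → 800 → 640 → 500 → 400 → 320 → 250 → 200 → 160.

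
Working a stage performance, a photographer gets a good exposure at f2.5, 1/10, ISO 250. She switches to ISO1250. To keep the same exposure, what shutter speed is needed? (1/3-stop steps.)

1/50s

ISO: 250 → 320 → 400 → 500 → 640 → 800 → 1000 → 1250 — 2 1/3 stops higher (brighter).
Need 2 1/3 stops darker from the shutter speed: 1/10 → 1/13 → 1/15 → 1/20 → 1/25 → 1/30 → 1/40 → 1/50.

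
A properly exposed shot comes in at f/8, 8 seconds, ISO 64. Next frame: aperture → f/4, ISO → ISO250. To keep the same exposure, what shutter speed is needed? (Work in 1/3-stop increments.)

0.5 s

Aperture: f/8 → f/7.1 → f/6.3 → f/5.6 → f/5 → f/4.5 → f/4 — 2 stops larger aperture (brighter).
ISO: 64 → 80 → 100 → 125 → 160 → 200 → 250 — 2 stops higher (brighter).
Net change so far: 4 stops brighter. Offset with the shutter speed: 8 → 6 → 5 → 4 → 3.2 → 2.5 → 2 → 1.6 → 1.3 → 1 → 0.8 → 0.6 → 0.5.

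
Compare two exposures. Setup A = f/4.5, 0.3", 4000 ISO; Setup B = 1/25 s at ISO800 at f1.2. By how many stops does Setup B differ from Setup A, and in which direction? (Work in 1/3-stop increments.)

1 2/3 stops darker

Aperture: f/4.5 → f/4 → f/3.5 → f/3.2 → f/2.8 → f/2.5 → f/2.2 → f/2 → f/1.8 → f/1.6 → f/1.4 → f/1.2 — 3 2/3 stops wider (brighter).
Shutter speed: 0.3 → 1/4 → 1/5 → 1/6 → 1/8 → 1/10 → 1/13 → 1/15 → 1/20 → 1/25 — 3 stops shorter (darker).
ISO: 4000 → 3200 → 2500 → 2000 → 1600 → 1250 → 1000 → 800 — 2 1/3 stops lower (darker).
Net: +3 2/3 −3 −2 1/3 = −1 2/3 stops.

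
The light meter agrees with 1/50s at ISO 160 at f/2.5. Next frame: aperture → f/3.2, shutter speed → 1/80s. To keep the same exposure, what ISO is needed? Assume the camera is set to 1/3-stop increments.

ISO 400

Aperture: f/2.5 → f/2.8 → f/3.2 — 2/3 stop stopped down (darker).
Shutter speed: 1/50 → 1/60 → 1/80 — 2/3 stop shorter (darker).
Net change so far: 1 1/3 stops darker. Offset with the ISO: 160 → 200 → 250 → 320 → 400.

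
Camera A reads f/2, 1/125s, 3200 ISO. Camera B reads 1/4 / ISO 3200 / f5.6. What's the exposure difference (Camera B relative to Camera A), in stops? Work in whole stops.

Aperture: f/2 → f/2.8 → f/4 → f/5.6 — 3 stops stopped down (darker).
Shutter speed: 1/125 → 1/60 → 1/30 → 1/15 → 1/8 → 1/4 — 5 stops slower (brighter).
ISO: unchanged.
Net: −3 +5 = +2 stops.

2 stops brighter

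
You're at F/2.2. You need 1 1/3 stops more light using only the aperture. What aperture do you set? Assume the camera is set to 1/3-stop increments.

Aperture: f/2.2 → f/2 → f/1.8 → f/1.6 → f/1.4 — 1 1/3 stops wider (brighter).

f/1.4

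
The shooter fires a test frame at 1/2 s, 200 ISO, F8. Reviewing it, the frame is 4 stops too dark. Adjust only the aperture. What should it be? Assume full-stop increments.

Underexposed by 4 stops → need 4 stops brighter.
Aperture: f/8 → f/5.6 → f/4 → f/2.8 → f/2.

f/2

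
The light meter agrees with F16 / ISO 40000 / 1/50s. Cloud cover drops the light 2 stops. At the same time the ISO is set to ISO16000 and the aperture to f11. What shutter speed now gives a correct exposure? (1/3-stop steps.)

1/10s

Scene light: 2 stops darker.
ISO: 40000 → 32000 → 25600 → 20000 → 16000 — 1 1/3 stops lower (darker).
Aperture: f/16 → f/14 → f/13 → f/11 — 1 stop opened up (brighter).
Net so far: 2 1/3 stops darker. Shutter speed: 1/50 → 1/40 → 1/30 → 1/25 → 1/20 → 1/15 → 1/13 → 1/10.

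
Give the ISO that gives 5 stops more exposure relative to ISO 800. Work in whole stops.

ISO 25600

ISO: 800 → 1600 → 3200 → 6400 → 12800 → 25600 — 5 stops higher (brighter).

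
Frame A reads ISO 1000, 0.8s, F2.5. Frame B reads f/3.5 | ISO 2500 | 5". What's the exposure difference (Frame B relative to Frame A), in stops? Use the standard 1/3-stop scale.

Aperture: f/2.5 → f/2.8 → f/3.2 → f/3.5 — 1 stop stopped down (darker).
Shutter speed: 0.8 → 1 → 1.3 → 1.6 → 2 → 2.5 → 3.2 → 4 → 5 — 2 2/3 stops longer (brighter).
ISO: 1000 → 1250 → 1600 → 2000 → 2500 — 1 1/3 stops higher (brighter).
Net: −1 +2 2/3 +1 1/3 = +3 stops.

3 stops brighter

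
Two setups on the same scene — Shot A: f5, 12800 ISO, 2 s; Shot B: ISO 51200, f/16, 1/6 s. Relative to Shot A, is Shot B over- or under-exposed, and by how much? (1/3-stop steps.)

Aperture: f/5 → f/5.6 → f/6.3 → f/7.1 → f/8 → f/9 → f/10 → f/11 → f/13 → f/14 → f/16 — 3 1/3 stops narrower (darker).
Shutter speed: 2 → 1.6 → 1.3 → 1 → 0.8 → 0.6 → 0.5 → 0.4 → 0.3 → 1/4 → 1/5 → 1/6 — 3 2/3 stops shorter (darker).
ISO: 12800 → 16000 → 20000 → 25600 → 32000 → 40000 → 51200 — 2 stops higher (brighter).
Net: −3 1/3 −3 2/3 +2 = −5 stops.

5 stops darker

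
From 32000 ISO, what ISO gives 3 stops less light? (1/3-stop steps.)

ISO: 32000 → 25600 → 20000 → 16000 → 12800 → 10000 → 8000 → 6400 → 5000 → 4000 — 3 stops lower (darker).

ISO 4000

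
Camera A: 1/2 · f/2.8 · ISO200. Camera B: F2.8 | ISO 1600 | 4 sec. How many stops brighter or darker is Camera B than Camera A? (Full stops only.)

Aperture: unchanged.
Shutter speed: 1/2 → 1 → 2 → 4 — 3 stops longer (brighter).
ISO: 200 → 400 → 800 → 1600 — 3 stops higher (brighter).
Net: +3 +3 = +6 stops.

6 stops brighter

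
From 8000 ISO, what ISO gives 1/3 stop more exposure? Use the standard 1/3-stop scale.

ISO 10000

ISO: 8000 → 10000 — 1/3 stop higher (brighter).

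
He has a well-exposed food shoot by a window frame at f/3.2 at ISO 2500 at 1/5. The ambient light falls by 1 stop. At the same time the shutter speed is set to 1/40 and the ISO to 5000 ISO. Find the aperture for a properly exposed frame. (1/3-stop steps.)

Scene light: 1 stop darker.
Shutter speed: 1/5 → 1/6 → 1/8 → 1/10 → 1/13 → 1/15 → 1/20 → 1/25 → 1/30 → 1/40 — 3 stops shorter (darker).
ISO: 2500 → 3200 → 4000 → 5000 — 1 stop higher (brighter).
Net so far: 3 stops darker. Aperture: f/3.2 → f/2.8 → f/2.5 → f/2.2 → f/2 → f/1.8 → f/1.6 → f/1.4 → f/1.2 → f/1.1.

f/1.1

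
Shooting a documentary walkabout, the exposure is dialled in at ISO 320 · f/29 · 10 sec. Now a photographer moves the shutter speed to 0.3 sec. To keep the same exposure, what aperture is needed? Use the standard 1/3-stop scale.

f/5

Shutter speed: 10 → 8 → 6 → 5 → 4 → 3.2 → 2.5 → 2 → 1.6 → 1.3 → 1 → 0.8 → 0.6 → 0.5 → 0.4 → 0.3 — 5 stops shorter (darker).
Need 5 stops brighter from the aperture: f/29 → f/25 → f/22 → f/20 → f/18 → f/16 → f/14 → f/13 → f/11 → f/10 → f/9 → f/8 → f/7.1 → f/6.3 → f/5.6 → f/5.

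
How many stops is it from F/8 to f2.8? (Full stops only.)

3 stops

f/8 → f/5.6 → f/4 → f/2.8 — count the steps: 3 stops.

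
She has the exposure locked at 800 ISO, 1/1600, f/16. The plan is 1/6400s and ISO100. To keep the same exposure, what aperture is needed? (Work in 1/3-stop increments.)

Shutter speed: 1/1600 → 1/2000 → 1/2500 → 1/3200 → 1/4000 → 1/5000 → 1/6400 — 2 stops faster (darker).
ISO: 800 → 640 → 500 → 400 → 320 → 250 → 200 → 160 → 125 → 100 — 3 stops lower (darker).
Net change so far: 5 stops darker. Offset with the aperture: f/16 → f/14 → f/13 → f/11 → f/10 → f/9 → f/8 → f/7.1 → f/6.3 → f/5.6 → f/5 → f/4.5 → f/4 → f/3.5 → f/3.2 → f/2.8.

f/2.8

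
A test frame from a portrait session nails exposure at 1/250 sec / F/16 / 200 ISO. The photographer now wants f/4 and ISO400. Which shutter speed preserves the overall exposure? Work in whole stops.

Aperture: f/16 → f/11 → f/8 → f/5.6 → f/4 — 4 stops opened up (brighter).
ISO: 200 → 400 — 1 stop raised (brighter).
Net change so far: 5 stops brighter. Offset with the shutter speed: 1/250 → 1/500 → 1/1000 → 1/2000 → 1/4000 → 1/8000.

1/8000s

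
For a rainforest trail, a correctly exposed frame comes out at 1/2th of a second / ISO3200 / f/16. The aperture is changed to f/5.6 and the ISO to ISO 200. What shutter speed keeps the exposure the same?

1 s

Aperture: f/16 → f/11 → f/8 → f/5.6 — 3 stops opened up (brighter).
ISO: 3200 → 1600 → 800 → 400 → 200 — 4 stops lower (darker).
Net change so far: 1 stop darker. Offset with the shutter speed: 1/2 → 1.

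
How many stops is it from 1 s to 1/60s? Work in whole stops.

6 stops

1 → 1/2 → 1/4 → 1/8 → 1/15 → 1/30 → 1/60 — count the steps: 6 stops.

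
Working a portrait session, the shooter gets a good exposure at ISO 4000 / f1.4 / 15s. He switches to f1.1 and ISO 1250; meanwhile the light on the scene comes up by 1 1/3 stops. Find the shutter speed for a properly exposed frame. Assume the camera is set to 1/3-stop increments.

13 s

Scene light: 1 1/3 stops brighter.
Aperture: f/1.4 → f/1.2 → f/1.1 — 2/3 stop opened up (brighter).
ISO: 4000 → 3200 → 2500 → 2000 → 1600 → 1250 — 1 2/3 stops lower (darker).
Net so far: 1/3 stop brighter. Shutter speed: 15 → 13.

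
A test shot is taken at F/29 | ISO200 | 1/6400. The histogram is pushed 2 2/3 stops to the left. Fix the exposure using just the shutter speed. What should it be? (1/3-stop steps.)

Underexposed by 2 2/3 stops → need 2 2/3 stops brighter.
Shutter speed: 1/6400 → 1/5000 → 1/4000 → 1/3200 → 1/2500 → 1/2000 → 1/1600 → 1/1250 → 1/1000.

1/1000s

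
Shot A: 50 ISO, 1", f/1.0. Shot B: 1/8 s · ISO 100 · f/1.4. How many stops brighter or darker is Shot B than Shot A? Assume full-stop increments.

Aperture: f/1.0 → f/1.4 — 1 stop stopped down (darker).
Shutter speed: 1 → 1/2 → 1/4 → 1/8 — 3 stops faster (darker).
ISO: 50 → 100 — 1 stop higher (brighter).
Net: −1 −3 +1 = −3 stops.

3 stops darker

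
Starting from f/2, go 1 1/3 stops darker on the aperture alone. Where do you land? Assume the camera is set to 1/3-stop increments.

Aperture: f/2 → f/2.2 → f/2.5 → f/2.8 → f/3.2 — 1 1/3 stops stopped down (darker).

f/3.2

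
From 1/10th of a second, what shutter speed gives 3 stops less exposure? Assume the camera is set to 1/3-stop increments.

Shutter speed: 1/10 → 1/13 → 1/15 → 1/20 → 1/25 → 1/30 → 1/40 → 1/50 → 1/60 → 1/80 — 3 stops faster (darker).

1/80s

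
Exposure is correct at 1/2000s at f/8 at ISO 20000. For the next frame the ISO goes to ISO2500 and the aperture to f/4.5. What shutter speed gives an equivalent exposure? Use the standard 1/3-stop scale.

ISO: 20000 → 16000 → 12800 → 10000 → 8000 → 6400 → 5000 → 4000 → 3200 → 2500 — 3 stops dropped (darker).
Aperture: f/8 → f/7.1 → f/6.3 → f/5.6 → f/5 → f/4.5 — 1 2/3 stops wider (brighter).
Net change so far: 1 1/3 stops darker. Offset with the shutter speed: 1/2000 → 1/1600 → 1/1250 → 1/1000 → 1/800.

1/800s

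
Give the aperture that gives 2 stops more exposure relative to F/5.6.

Aperture: f/5.6 → f/4 → f/2.8 — 2 stops larger aperture (brighter).

f/2.8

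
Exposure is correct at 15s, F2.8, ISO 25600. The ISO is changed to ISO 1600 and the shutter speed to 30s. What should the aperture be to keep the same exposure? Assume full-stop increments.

f/1.0

ISO: 25600 → 12800 → 6400 → 3200 → 1600 — 4 stops dropped (darker).
Shutter speed: 15 → 30 — 1 stop slower (brighter).
Net change so far: 3 stops darker. Offset with the aperture: f/2.8 → f/2 → f/1.4 → f/1.0.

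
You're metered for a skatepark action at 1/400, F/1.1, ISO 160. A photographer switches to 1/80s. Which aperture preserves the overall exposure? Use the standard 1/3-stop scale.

Shutter speed: 1/400 → 1/320 → 1/250 → 1/200 → 1/160 → 1/125 → 1/100 → 1/80 — 2 1/3 stops longer (brighter).
Need 2 1/3 stops darker from the aperture: f/1.1 → f/1.2 → f/1.4 → f/1.6 → f/1.8 → f/2 → f/2.2 → f/2.5.

f/2.5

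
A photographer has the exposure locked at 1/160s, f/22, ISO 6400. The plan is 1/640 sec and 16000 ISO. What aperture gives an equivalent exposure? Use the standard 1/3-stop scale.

Shutter speed: 1/160 → 1/200 → 1/250 → 1/320 → 1/400 → 1/500 → 1/640 — 2 stops shorter (darker).
ISO: 6400 → 8000 → 10000 → 12800 → 16000 — 1 1/3 stops higher (brighter).
Net change so far: 2/3 stop darker. Offset with the aperture: f/22 → f/20 → f/18.

f/18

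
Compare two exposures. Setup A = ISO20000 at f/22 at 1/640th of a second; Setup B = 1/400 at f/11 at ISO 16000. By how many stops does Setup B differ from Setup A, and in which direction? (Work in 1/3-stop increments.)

Aperture: f/22 → f/20 → f/18 → f/16 → f/14 → f/13 → f/11 — 2 stops wider (brighter).
Shutter speed: 1/640 → 1/500 → 1/400 — 2/3 stop longer (brighter).
ISO: 20000 → 16000 — 1/3 stop lower (darker).
Net: +2 +2/3 −1/3 = +2 1/3 stops.

2 1/3 stops brighter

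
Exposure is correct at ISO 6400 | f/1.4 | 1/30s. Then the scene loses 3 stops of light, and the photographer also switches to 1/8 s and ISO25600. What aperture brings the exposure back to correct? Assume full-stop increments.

Scene light: 3 stops darker.
Shutter speed: 1/30 → 1/15 → 1/8 — 2 stops slower (brighter).
ISO: 6400 → 12800 → 25600 — 2 stops higher (brighter).
Net so far: 1 stop brighter. Aperture: f/1.4 → f/2.

f/2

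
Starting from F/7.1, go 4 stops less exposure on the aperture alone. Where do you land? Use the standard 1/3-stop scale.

Aperture: f/7.1 → f/8 → f/9 → f/10 → f/11 → f/13 → f/14 → f/16 → f/18 → f/20 → f/22 → f/25 → f/29 — 4 stops smaller aperture (darker).

f/29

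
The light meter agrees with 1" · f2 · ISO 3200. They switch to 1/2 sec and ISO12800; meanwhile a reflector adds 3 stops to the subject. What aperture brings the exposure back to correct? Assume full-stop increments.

f/8

Scene light: 3 stops brighter.
Shutter speed: 1 → 1/2 — 1 stop faster (darker).
ISO: 3200 → 6400 → 12800 — 2 stops raised (brighter).
Net so far: 4 stops brighter. Aperture: f/2 → f/2.8 → f/4 → f/5.6 → f/8.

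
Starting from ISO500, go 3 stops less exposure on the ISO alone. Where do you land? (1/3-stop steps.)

ISO: 500 → 400 → 320 → 250 → 200 → 160 → 125 → 100 → 80 → 64 — 3 stops lower (darker).

ISO 64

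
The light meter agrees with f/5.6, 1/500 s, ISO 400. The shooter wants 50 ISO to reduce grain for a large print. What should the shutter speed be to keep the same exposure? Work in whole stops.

ISO: 400 → 200 → 100 → 50 — 3 stops dropped (darker).
Need 3 stops brighter from the shutter speed: 1/500 → 1/250 → 1/125 → 1/60.

1/60s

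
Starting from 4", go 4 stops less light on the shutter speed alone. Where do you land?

Shutter speed: 4 → 2 → 1 → 1/2 → 1/4 — 4 stops faster (darker).

1/4s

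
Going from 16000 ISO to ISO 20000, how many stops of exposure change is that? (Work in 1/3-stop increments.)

16000 → 20000 — count the steps: 1 third-stops = 1/3 stop.

1/3 stop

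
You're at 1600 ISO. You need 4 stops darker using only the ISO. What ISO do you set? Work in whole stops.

ISO 100

ISO: 1600 → 800 → 400 → 200 → 100 — 4 stops lower (darker).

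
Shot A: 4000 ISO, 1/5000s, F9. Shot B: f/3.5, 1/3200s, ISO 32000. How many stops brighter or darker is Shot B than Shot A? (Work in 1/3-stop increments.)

6 1/3 stops brighter

Aperture: f/9 → f/8 → f/7.1 → f/6.3 → f/5.6 → f/5 → f/4.5 → f/4 → f/3.5 — 2 2/3 stops wider (brighter).
Shutter speed: 1/5000 → 1/4000 → 1/3200 — 2/3 stop longer (brighter).
ISO: 4000 → 5000 → 6400 → 8000 → 10000 → 12800 → 16000 → 20000 → 25600 → 32000 — 3 stops raised (brighter).
Net: +2 2/3 +2/3 +3 = +6 1/3 stops.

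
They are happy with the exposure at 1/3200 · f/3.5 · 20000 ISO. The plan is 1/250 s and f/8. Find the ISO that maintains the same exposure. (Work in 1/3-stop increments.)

Shutter speed: 1/3200 → 1/2500 → 1/2000 → 1/1600 → 1/1250 → 1/1000 → 1/800 → 1/640 → 1/500 → 1/400 → 1/320 → 1/250 — 3 2/3 stops slower (brighter).
Aperture: f/3.5 → f/4 → f/4.5 → f/5 → f/5.6 → f/6.3 → f/7.1 → f/8 — 2 1/3 stops smaller aperture (darker).
Net change so far: 1 1/3 stops brighter. Offset with the ISO: 20000 → 16000 → 12800 → 10000 → 8000.

ISO 8000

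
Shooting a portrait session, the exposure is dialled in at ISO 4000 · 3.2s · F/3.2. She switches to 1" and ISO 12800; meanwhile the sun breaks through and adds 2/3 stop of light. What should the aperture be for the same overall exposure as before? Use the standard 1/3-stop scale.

f/4

Scene light: 2/3 stop brighter.
Shutter speed: 3.2 → 2.5 → 2 → 1.6 → 1.3 → 1 — 1 2/3 stops faster (darker).
ISO: 4000 → 5000 → 6400 → 8000 → 10000 → 12800 — 1 2/3 stops raised (brighter).
Net so far: 2/3 stop brighter. Aperture: f/3.2 → f/3.5 → f/4.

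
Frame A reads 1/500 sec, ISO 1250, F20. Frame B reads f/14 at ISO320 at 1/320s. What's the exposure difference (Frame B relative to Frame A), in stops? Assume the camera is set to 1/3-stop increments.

Aperture: f/20 → f/18 → f/16 → f/14 — 1 stop larger aperture (brighter).
Shutter speed: 1/500 → 1/400 → 1/320 — 2/3 stop slower (brighter).
ISO: 1250 → 1000 → 800 → 640 → 500 → 400 → 320 — 2 stops lower (darker).
Net: +1 +2/3 −2 = −1/3 stops.

1/3 stop darker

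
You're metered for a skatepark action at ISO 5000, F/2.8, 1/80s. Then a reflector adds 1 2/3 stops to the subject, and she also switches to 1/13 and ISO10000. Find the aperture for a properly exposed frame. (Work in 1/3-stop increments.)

f/18

Scene light: 1 2/3 stops brighter.
Shutter speed: 1/80 → 1/60 → 1/50 → 1/40 → 1/30 → 1/25 → 1/20 → 1/15 → 1/13 — 2 2/3 stops slower (brighter).
ISO: 5000 → 6400 → 8000 → 10000 — 1 stop higher (brighter).
Net so far: 5 1/3 stops brighter. Aperture: f/2.8 → f/3.2 → f/3.5 → f/4 → f/4.5 → f/5 → f/5.6 → f/6.3 → f/7.1 → f/8 → f/9 → f/10 → f/11 → f/13 → f/14 → f/16 → f/18.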